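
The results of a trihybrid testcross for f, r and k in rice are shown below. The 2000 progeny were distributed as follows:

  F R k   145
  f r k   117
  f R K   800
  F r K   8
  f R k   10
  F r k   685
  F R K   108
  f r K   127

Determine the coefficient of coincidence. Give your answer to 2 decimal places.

0.51

The two most frequent reciprocal classes, f R K and F r k, are the parental types, so the F1 was f R K / F r k.
The two rarest classes, f R k and F r K, are the double crossovers. Comparing them with the parentals, only the k allele has switched, so k is the middle locus and the order is r – k – f.
r–k: (272 + 18)/2000 = 0.1450; k–f: (225 + 18)/2000 = 0.1215.
Expected DCO frequency = 0.1450 × 0.1215 ≈ 0.01762; observed = 18/2000 ≈ 0.00900.
Coefficient of coincidence = 0.00900/0.01762 ≈ 0.51.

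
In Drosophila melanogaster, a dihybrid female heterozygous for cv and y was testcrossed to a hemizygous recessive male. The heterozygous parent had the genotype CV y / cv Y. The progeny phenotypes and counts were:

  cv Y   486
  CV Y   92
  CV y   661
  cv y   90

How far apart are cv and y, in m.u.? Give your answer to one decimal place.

The recombinant classes are CV Y and cv y: 92 + 90 = 182.
Recombination frequency = 182/1329 = 0.1369 ≈ 13.7%, i.e. 13.7 m.u.

13.7 m.u.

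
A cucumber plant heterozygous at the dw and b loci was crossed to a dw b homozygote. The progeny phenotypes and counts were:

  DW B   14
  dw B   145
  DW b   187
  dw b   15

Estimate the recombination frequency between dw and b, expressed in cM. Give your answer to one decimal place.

8.0 cM

The two most frequent classes, DW b (187) and dw B (145), are the parental types, so the F1 was DW b / dw B.
The recombinant classes are DW B and dw b: 14 + 15 = 29.
Recombination frequency = 29/361 = 0.0803 ≈ 8.0%, i.e. 8.0 cM.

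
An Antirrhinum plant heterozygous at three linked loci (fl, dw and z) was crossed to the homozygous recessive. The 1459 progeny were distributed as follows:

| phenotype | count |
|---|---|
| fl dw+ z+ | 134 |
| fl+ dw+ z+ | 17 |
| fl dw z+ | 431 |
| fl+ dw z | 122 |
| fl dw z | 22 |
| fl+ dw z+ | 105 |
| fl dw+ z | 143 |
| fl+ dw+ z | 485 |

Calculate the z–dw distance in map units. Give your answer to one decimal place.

The two most frequent reciprocal classes, fl+ dw+ z and fl dw z+, are the parental types, so the F1 was fl+ dw+ z / fl dw z+.
The two rarest classes, fl+ dw+ z+ and fl dw z, are the double crossovers. Comparing them with the parentals, only the z allele has switched, so z is the middle locus and the order is fl – z – dw.
Crossovers in the z–dw interval produce the single-crossover classes fl+ dw z and fl dw+ z+ (122 + 134 = 256) plus the double crossovers (39).
RF(z–dw) = (256 + 39) / 1459 = 295/1459 = 0.2022 → 20.2 map units.

20.2 map units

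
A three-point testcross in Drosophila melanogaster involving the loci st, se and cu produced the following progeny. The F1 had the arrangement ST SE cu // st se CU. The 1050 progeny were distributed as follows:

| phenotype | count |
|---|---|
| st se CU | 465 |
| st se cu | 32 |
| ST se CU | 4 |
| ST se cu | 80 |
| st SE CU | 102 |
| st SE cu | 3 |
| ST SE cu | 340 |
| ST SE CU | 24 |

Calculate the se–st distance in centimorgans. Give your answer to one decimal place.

18.0 centimorgans

The two rarest classes, st SE cu and ST se CU, are the double crossovers. Comparing them with the parentals, only the st allele has switched, so st is the middle locus and the order is cu – st – se.
Crossovers in the st–se interval produce the single-crossover classes ST se cu and st SE CU (80 + 102 = 182) plus the double crossovers (7).
RF(st–se) = (182 + 7) / 1050 = 189/1050 = 0.1800 → 18.0 centimorgans.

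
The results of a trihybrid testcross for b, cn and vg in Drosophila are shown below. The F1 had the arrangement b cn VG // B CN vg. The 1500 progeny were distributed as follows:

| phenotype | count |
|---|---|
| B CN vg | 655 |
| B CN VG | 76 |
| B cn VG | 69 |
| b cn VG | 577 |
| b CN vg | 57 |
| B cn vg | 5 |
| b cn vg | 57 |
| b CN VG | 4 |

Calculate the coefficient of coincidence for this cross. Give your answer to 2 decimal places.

The two rarest classes, b CN VG and B cn vg, are the double crossovers. Comparing them with the parentals, only the cn allele has switched, so cn is the middle locus and the order is vg – cn – b.
vg–cn: (133 + 9)/1500 = 0.0947; cn–b: (126 + 9)/1500 = 0.0900.
Expected DCO frequency = 0.0947 × 0.0900 ≈ 0.00852; observed = 9/1500 ≈ 0.00600.
Coefficient of coincidence = 0.00600/0.00852 ≈ 0.70.

0.70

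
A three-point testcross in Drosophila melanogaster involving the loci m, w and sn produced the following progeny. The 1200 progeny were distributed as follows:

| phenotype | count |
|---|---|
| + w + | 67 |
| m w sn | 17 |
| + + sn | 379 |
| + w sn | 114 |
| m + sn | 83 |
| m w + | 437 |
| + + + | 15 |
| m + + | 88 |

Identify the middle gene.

sn

The two most frequent reciprocal classes, m w + and + + sn, are the parental types, so the F1 was m w + / + + sn.
The two rarest classes, m w sn and + + +, are the double crossovers. Comparing them with the parentals, only the sn allele has switched, so sn is the middle locus and the order is w – sn – m.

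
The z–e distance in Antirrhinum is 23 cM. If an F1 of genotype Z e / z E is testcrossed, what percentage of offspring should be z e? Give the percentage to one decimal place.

11.5%

A map distance of 23 cM corresponds to a recombination frequency of 0.230.
The F1 is Z e / z E, so z e is a recombinant gamete class with expected frequency r/2 = 0.230/2 = 0.1150.
That is 0.1150 = 11.5% of the progeny.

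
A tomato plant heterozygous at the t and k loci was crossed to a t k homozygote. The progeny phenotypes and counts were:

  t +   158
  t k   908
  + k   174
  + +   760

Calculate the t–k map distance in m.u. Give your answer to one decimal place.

The two most frequent classes, + + (760) and t k (908), are the parental types, so the F1 was + + / t k.
The recombinant classes are + k and t +: 174 + 158 = 332.
Recombination frequency = 332/2000 = 0.1660 ≈ 16.6%, i.e. 16.6 m.u.

16.6 m.u.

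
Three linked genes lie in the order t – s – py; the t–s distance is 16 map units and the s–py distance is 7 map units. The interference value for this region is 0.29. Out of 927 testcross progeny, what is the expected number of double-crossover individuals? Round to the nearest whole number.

Map distances give recombination frequencies of 0.160 and 0.070 for the two intervals.
With interference 0.29 (so coincidence = 0.71), expected double-crossover frequency = 0.160 × 0.070 × 0.71 = 0.00795.
Expected number = 0.00795 × 927 = 7.37 ≈ 7.

7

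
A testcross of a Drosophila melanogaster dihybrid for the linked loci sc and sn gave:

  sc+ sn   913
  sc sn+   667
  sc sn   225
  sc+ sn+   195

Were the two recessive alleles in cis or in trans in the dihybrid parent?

trans

The two most frequent classes are sc+ sn (913) and sc sn+ (667); these are the parental (non-recombinant) types.
So the F1 carried sc+ sn on one chromosome and sc sn+ on the other — the recessive alleles are on opposite chromosomes (trans / repulsion).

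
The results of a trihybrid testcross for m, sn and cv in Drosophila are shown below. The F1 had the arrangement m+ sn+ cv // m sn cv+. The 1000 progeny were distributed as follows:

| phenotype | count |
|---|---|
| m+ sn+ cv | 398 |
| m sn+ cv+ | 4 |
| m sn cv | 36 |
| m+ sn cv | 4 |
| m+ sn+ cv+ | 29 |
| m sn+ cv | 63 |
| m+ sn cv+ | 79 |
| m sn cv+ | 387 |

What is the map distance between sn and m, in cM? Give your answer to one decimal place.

The two rarest classes, m+ sn cv and m sn+ cv+, are the double crossovers. Comparing them with the parentals, only the sn allele has switched, so sn is the middle locus and the order is m – sn – cv.
Crossovers in the m–sn interval produce the single-crossover classes m sn+ cv and m+ sn cv+ (63 + 79 = 142) plus the double crossovers (8).
RF(m–sn) = (142 + 8) / 1000 = 150/1000 = 0.1500 → 15.0 cM.

15.0 cM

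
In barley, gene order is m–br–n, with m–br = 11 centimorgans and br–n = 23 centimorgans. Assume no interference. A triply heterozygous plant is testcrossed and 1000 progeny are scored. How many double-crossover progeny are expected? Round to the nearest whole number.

25

Map distances give recombination frequencies of 0.110 and 0.230 for the two intervals.
With no interference, expected double-crossover frequency = 0.110 × 0.230 = 0.02530.
Expected number = 0.02530 × 1000 = 25.30 ≈ 25.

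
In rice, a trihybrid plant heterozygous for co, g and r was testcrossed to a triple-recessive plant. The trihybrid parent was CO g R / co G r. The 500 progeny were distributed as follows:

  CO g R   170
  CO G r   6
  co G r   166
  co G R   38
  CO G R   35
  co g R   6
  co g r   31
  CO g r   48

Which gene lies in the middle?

co

The two rarest classes, co g R and CO G r, are the double crossovers. Comparing them with the parentals, only the co allele has switched, so co is the middle locus and the order is g – co – r.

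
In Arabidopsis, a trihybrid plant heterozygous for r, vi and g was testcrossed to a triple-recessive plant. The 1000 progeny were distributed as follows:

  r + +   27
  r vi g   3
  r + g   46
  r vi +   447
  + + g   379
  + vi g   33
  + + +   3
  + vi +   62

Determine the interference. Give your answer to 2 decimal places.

0.20

The two most frequent reciprocal classes, + + g and r vi +, are the parental types, so the F1 was + + g / r vi +.
The two rarest classes, + + + and r vi g, are the double crossovers. Comparing them with the parentals, only the g allele has switched, so g is the middle locus and the order is r – g – vi.
r–g: (108 + 6)/1000 = 0.1140; g–vi: (60 + 6)/1000 = 0.0660.
Expected DCO frequency = 0.1140 × 0.0660 ≈ 0.00752; observed = 6/1000 ≈ 0.00600.
Coefficient of coincidence = 0.00600/0.00752 ≈ 0.80; interference = 1 − 0.80 = 0.20.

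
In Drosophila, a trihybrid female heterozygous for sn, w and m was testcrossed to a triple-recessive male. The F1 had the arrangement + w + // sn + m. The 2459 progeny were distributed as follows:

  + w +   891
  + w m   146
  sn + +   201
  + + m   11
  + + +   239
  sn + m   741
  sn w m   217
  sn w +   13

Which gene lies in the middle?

The two rarest classes, sn w + and + + m, are the double crossovers. Comparing them with the parentals, only the sn allele has switched, so sn is the middle locus and the order is w – sn – m.

sn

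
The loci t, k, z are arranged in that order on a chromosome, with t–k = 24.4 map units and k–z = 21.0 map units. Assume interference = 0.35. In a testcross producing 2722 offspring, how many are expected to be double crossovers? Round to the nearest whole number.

91

Map distances give recombination frequencies of 0.244 and 0.210 for the two intervals.
With interference 0.35 (so coincidence = 0.65), expected double-crossover frequency = 0.244 × 0.210 × 0.65 = 0.03331.
Expected number = 0.03331 × 2722 = 90.66 ≈ 91.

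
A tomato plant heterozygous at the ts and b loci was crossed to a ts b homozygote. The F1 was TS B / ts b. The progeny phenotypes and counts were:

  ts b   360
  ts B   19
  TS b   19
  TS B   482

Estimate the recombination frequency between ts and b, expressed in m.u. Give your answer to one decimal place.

4.3 m.u.

The recombinant classes are TS b and ts B: 19 + 19 = 38.
Recombination frequency = 38/880 = 0.0432 ≈ 4.3%, i.e. 4.3 m.u.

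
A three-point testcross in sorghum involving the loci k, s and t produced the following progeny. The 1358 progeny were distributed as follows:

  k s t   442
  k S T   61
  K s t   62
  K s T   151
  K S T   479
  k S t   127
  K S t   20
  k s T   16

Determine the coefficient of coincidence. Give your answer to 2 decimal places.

The two most frequent reciprocal classes, k s t and K S T, are the parental types, so the F1 was k s t / K S T.
The two rarest classes, k s T and K S t, are the double crossovers. Comparing them with the parentals, only the t allele has switched, so t is the middle locus and the order is k – t – s.
k–t: (123 + 36)/1358 = 0.1171; t–s: (278 + 36)/1358 = 0.2312.
Expected DCO frequency = 0.1171 × 0.2312 ≈ 0.02707; observed = 36/1358 ≈ 0.02651.
Coefficient of coincidence = 0.02651/0.02707 ≈ 0.98.

0.98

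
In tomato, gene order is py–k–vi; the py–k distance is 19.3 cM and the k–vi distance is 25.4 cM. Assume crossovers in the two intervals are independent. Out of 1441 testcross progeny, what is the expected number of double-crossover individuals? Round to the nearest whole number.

71

Map distances give recombination frequencies of 0.193 and 0.254 for the two intervals.
With no interference, expected double-crossover frequency = 0.193 × 0.254 = 0.04902.
Expected number = 0.04902 × 1441 = 70.64 ≈ 71.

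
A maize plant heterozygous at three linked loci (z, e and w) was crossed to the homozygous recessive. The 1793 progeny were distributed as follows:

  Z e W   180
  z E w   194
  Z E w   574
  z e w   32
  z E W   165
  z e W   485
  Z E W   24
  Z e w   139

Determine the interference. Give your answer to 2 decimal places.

The two most frequent reciprocal classes, Z E w and z e W, are the parental types, so the F1 was Z E w / z e W.
The two rarest classes, Z E W and z e w, are the double crossovers. Comparing them with the parentals, only the w allele has switched, so w is the middle locus and the order is e – w – z.
e–w: (304 + 56)/1793 = 0.2008; w–z: (374 + 56)/1793 = 0.2398.
Expected DCO frequency = 0.2008 × 0.2398 ≈ 0.04815; observed = 56/1793 ≈ 0.03123.
Coefficient of coincidence = 0.03123/0.04815 ≈ 0.65; interference = 1 − 0.65 = 0.35.

0.35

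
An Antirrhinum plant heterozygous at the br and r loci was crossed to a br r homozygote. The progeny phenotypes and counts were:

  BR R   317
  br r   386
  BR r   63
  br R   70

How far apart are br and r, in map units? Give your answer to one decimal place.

The two most frequent classes, BR R (317) and br r (386), are the parental types, so the F1 was BR R / br r.
The recombinant classes are BR r and br R: 63 + 70 = 133.
Recombination frequency = 133/836 = 0.1591 ≈ 15.9%, i.e. 15.9 map units.

15.9 map units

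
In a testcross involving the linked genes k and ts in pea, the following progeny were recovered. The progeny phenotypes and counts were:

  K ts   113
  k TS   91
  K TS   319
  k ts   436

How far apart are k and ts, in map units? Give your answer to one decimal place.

21.3 map units

The two most frequent classes, K TS (319) and k ts (436), are the parental types, so the F1 was K TS / k ts.
The recombinant classes are K ts and k TS: 113 + 91 = 204.
Recombination frequency = 204/959 = 0.2127 ≈ 21.3%, i.e. 21.3 map units.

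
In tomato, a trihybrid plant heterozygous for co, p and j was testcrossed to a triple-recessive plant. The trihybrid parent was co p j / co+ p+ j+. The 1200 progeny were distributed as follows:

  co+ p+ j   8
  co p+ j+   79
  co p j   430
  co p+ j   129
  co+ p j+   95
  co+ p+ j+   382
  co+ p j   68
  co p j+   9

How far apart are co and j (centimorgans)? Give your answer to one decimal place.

The two rarest classes, co p j+ and co+ p+ j, are the double crossovers. Comparing them with the parentals, only the j allele has switched, so j is the middle locus and the order is p – j – co.
Crossovers in the j–co interval produce the single-crossover classes co+ p j and co p+ j+ (68 + 79 = 147) plus the double crossovers (17).
RF(j–co) = (147 + 17) / 1200 = 164/1200 = 0.1367 → 13.7 centimorgans.

13.7 centimorgans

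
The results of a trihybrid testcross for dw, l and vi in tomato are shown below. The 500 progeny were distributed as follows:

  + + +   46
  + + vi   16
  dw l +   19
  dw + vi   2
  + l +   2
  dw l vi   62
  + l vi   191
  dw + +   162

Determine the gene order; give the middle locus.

vi

The two most frequent reciprocal classes, + l vi and dw + +, are the parental types, so the F1 was + l vi / dw + +.
The two rarest classes, + l + and dw + vi, are the double crossovers. Comparing them with the parentals, only the vi allele has switched, so vi is the middle locus and the order is l – vi – dw.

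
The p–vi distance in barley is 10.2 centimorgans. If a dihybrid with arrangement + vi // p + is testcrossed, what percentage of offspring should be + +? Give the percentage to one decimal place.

A map distance of 10.2 centimorgans corresponds to a recombination frequency of 0.102.
The F1 is + vi / p +, so + + is a recombinant gamete class with expected frequency r/2 = 0.102/2 = 0.0510.
That is 0.0510 = 5.1% of the progeny.

5.1%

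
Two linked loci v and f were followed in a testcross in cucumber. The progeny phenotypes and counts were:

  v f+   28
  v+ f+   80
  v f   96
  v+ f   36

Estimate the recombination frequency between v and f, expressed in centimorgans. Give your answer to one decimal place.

26.7 centimorgans

The two most frequent classes, v+ f+ (80) and v f (96), are the parental types, so the F1 was v+ f+ / v f.
The recombinant classes are v+ f and v f+: 36 + 28 = 64.
Recombination frequency = 64/240 = 0.2667 ≈ 26.7%, i.e. 26.7 centimorgans.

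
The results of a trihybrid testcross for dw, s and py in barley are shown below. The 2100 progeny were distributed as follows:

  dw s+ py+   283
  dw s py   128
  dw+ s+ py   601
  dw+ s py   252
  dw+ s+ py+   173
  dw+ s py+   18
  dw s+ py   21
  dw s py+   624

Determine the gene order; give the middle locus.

The two most frequent reciprocal classes, dw+ s+ py and dw s py+, are the parental types, so the F1 was dw+ s+ py / dw s py+.
The two rarest classes, dw s+ py and dw+ s py+, are the double crossovers. Comparing them with the parentals, only the dw allele has switched, so dw is the middle locus and the order is s – dw – py.

dw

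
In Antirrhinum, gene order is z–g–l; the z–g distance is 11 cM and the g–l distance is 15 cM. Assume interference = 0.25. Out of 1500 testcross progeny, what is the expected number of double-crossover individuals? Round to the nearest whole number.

Map distances give recombination frequencies of 0.110 and 0.150 for the two intervals.
With interference 0.25 (so coincidence = 0.75), expected double-crossover frequency = 0.110 × 0.150 × 0.75 = 0.01238.
Expected number = 0.01238 × 1500 = 18.56 ≈ 19.

19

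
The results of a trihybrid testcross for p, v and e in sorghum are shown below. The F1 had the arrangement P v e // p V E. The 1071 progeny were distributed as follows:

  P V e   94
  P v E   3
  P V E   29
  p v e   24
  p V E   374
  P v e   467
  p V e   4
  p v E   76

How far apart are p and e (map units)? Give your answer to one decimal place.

The two rarest classes, P v E and p V e, are the double crossovers. Comparing them with the parentals, only the e allele has switched, so e is the middle locus and the order is p – e – v.
Crossovers in the p–e interval produce the single-crossover classes p v e and P V E (24 + 29 = 53) plus the double crossovers (7).
RF(p–e) = (53 + 7) / 1071 = 60/1071 = 0.0560 → 5.6 map units.

5.6 map units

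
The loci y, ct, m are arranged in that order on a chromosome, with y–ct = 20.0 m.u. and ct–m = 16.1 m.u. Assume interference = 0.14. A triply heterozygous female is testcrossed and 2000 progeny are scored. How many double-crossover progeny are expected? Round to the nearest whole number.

55

Map distances give recombination frequencies of 0.200 and 0.161 for the two intervals.
With interference 0.14 (so coincidence = 0.86), expected double-crossover frequency = 0.200 × 0.161 × 0.86 = 0.02769.
Expected number = 0.02769 × 2000 = 55.38 ≈ 55.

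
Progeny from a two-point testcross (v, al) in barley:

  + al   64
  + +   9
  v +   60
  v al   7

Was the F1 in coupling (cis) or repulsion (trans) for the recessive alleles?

The two most frequent classes are + al (64) and v + (60); these are the parental (non-recombinant) types.
So the F1 carried + al on one chromosome and v + on the other — the recessive alleles are on opposite chromosomes (trans / repulsion).

trans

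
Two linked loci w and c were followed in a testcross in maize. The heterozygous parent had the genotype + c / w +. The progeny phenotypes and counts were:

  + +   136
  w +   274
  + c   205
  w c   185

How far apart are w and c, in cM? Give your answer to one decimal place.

The recombinant classes are + + and w c: 136 + 185 = 321.
Recombination frequency = 321/800 = 0.4012 ≈ 40.1%, i.e. 40.1 cM.

40.1 cM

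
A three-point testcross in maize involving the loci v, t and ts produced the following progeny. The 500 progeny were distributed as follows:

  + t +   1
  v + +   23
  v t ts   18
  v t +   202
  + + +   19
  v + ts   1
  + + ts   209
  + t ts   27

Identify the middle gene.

v

The two most frequent reciprocal classes, v t + and + + ts, are the parental types, so the F1 was v t + / + + ts.
The two rarest classes, + t + and v + ts, are the double crossovers. Comparing them with the parentals, only the v allele has switched, so v is the middle locus and the order is ts – v – t.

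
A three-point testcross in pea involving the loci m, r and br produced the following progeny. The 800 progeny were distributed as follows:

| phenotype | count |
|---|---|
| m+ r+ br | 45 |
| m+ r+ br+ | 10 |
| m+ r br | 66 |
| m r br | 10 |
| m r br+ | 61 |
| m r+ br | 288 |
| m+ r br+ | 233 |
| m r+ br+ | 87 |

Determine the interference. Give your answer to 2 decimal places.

0.27

The two most frequent reciprocal classes, m r+ br and m+ r br+, are the parental types, so the F1 was m r+ br / m+ r br+.
The two rarest classes, m r br and m+ r+ br+, are the double crossovers. Comparing them with the parentals, only the r allele has switched, so r is the middle locus and the order is br – r – m.
br–r: (153 + 20)/800 = 0.2162; r–m: (106 + 20)/800 = 0.1575.
Expected DCO frequency = 0.2162 × 0.1575 ≈ 0.03405; observed = 20/800 ≈ 0.02500.
Coefficient of coincidence = 0.02500/0.03405 ≈ 0.73; interference = 1 − 0.73 = 0.27.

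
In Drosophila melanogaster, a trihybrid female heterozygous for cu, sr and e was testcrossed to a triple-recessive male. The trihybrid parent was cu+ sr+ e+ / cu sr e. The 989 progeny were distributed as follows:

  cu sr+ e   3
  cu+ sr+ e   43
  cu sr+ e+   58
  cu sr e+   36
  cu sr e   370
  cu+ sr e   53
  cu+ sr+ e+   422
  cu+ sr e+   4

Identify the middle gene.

The two rarest classes, cu+ sr e+ and cu sr+ e, are the double crossovers. Comparing them with the parentals, only the sr allele has switched, so sr is the middle locus and the order is cu – sr – e.

sr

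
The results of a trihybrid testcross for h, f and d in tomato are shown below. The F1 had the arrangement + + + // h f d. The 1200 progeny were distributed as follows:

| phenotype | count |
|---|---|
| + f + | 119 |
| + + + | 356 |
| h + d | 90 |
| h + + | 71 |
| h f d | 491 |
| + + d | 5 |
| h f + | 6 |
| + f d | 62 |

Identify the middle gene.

d

The two rarest classes, + + d and h f +, are the double crossovers. Comparing them with the parentals, only the d allele has switched, so d is the middle locus and the order is h – d – f.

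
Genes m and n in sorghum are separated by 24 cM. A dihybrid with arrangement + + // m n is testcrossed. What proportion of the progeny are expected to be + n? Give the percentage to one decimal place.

12.0%

A map distance of 24 cM corresponds to a recombination frequency of 0.240.
The F1 is + + / m n, so + n is a recombinant gamete class with expected frequency r/2 = 0.240/2 = 0.1200.
That is 0.1200 = 12.0% of the progeny.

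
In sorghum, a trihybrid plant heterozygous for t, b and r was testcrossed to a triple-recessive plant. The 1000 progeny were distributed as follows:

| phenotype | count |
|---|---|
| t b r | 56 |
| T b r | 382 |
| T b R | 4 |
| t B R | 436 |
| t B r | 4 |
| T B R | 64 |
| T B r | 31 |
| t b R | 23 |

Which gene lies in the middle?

The two most frequent reciprocal classes, T b r and t B R, are the parental types, so the F1 was T b r / t B R.
The two rarest classes, T b R and t B r, are the double crossovers. Comparing them with the parentals, only the r allele has switched, so r is the middle locus and the order is b – r – t.

r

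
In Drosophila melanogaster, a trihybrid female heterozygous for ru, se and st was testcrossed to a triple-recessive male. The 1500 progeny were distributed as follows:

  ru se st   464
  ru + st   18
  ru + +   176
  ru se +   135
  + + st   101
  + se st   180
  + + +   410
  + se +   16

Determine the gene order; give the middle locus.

The two most frequent reciprocal classes, ru se st and + + +, are the parental types, so the F1 was ru se st / + + +.
The two rarest classes, ru + st and + se +, are the double crossovers. Comparing them with the parentals, only the se allele has switched, so se is the middle locus and the order is ru – se – st.

se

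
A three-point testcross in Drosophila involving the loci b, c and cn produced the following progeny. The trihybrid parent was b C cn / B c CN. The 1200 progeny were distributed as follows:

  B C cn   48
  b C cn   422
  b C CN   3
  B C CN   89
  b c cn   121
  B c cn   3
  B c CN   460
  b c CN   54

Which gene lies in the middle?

The two rarest classes, b C CN and B c cn, are the double crossovers. Comparing them with the parentals, only the cn allele has switched, so cn is the middle locus and the order is c – cn – b.

cn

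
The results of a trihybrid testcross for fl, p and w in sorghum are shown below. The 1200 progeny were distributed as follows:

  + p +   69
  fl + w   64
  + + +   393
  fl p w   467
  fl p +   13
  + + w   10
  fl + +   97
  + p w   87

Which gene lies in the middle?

w

The two most frequent reciprocal classes, fl p w and + + +, are the parental types, so the F1 was fl p w / + + +.
The two rarest classes, fl p + and + + w, are the double crossovers. Comparing them with the parentals, only the w allele has switched, so w is the middle locus and the order is fl – w – p.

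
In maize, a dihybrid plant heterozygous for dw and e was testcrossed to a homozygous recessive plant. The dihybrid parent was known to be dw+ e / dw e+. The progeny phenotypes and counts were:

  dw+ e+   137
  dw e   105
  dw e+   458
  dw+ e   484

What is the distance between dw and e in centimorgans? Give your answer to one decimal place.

20.4 centimorgans

The recombinant classes are dw+ e+ and dw e: 137 + 105 = 242.
Recombination frequency = 242/1184 = 0.2044 ≈ 20.4%, i.e. 20.4 centimorgans.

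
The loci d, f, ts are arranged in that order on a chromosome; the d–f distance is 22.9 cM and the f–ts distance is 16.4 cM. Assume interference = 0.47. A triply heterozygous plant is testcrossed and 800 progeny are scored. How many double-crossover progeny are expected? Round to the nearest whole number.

Map distances give recombination frequencies of 0.229 and 0.164 for the two intervals.
With interference 0.47 (so coincidence = 0.53), expected double-crossover frequency = 0.229 × 0.164 × 0.53 = 0.01990.
Expected number = 0.01990 × 800 = 15.92 ≈ 16.

16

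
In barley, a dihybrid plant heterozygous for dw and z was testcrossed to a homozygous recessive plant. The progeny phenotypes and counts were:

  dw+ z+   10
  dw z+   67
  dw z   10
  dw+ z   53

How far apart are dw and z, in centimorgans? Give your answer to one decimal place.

14.3 centimorgans

The two most frequent classes, dw+ z (53) and dw z+ (67), are the parental types, so the F1 was dw+ z / dw z+.
The recombinant classes are dw+ z+ and dw z: 10 + 10 = 20.
Recombination frequency = 20/140 = 0.1429 ≈ 14.3%, i.e. 14.3 centimorgans.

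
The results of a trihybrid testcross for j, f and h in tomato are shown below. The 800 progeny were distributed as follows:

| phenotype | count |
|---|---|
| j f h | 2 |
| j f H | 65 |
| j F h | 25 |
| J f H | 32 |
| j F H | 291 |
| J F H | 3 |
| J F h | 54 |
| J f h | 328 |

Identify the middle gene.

j

The two most frequent reciprocal classes, J f h and j F H, are the parental types, so the F1 was J f h / j F H.
The two rarest classes, j f h and J F H, are the double crossovers. Comparing them with the parentals, only the j allele has switched, so j is the middle locus and the order is f – j – h.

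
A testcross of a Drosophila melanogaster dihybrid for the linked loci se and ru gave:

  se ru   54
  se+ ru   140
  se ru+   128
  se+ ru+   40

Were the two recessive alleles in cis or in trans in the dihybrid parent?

trans

The two most frequent classes are se+ ru (140) and se ru+ (128); these are the parental (non-recombinant) types.
So the F1 carried se+ ru on one chromosome and se ru+ on the other — the recessive alleles are on opposite chromosomes (trans / repulsion).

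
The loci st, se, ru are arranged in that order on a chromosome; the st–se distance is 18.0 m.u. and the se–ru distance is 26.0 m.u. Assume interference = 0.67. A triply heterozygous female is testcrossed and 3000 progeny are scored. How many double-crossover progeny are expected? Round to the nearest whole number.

46

Map distances give recombination frequencies of 0.180 and 0.260 for the two intervals.
With interference 0.67 (so coincidence = 0.33), expected double-crossover frequency = 0.180 × 0.260 × 0.33 = 0.01544.
Expected number = 0.01544 × 3000 = 46.33 ≈ 46.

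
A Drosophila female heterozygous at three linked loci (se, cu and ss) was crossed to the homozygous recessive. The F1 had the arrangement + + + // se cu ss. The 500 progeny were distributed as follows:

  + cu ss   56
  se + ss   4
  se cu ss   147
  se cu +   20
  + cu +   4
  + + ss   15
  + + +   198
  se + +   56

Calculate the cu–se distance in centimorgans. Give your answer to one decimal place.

24.0 centimorgans

The two rarest classes, + cu + and se + ss, are the double crossovers. Comparing them with the parentals, only the cu allele has switched, so cu is the middle locus and the order is se – cu – ss.
Crossovers in the se–cu interval produce the single-crossover classes se + + and + cu ss (56 + 56 = 112) plus the double crossovers (8).
RF(se–cu) = (112 + 8) / 500 = 120/500 = 0.2400 → 24.0 centimorgans.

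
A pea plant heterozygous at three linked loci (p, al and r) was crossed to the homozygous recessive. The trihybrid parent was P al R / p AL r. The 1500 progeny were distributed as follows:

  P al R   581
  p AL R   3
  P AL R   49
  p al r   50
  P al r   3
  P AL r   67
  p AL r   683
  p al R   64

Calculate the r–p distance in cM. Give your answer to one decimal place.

The two rarest classes, P al r and p AL R, are the double crossovers. Comparing them with the parentals, only the r allele has switched, so r is the middle locus and the order is p – r – al.
Crossovers in the p–r interval produce the single-crossover classes p al R and P AL r (64 + 67 = 131) plus the double crossovers (6).
RF(p–r) = (131 + 6) / 1500 = 137/1500 = 0.0913 → 9.1 cM.

9.1 cM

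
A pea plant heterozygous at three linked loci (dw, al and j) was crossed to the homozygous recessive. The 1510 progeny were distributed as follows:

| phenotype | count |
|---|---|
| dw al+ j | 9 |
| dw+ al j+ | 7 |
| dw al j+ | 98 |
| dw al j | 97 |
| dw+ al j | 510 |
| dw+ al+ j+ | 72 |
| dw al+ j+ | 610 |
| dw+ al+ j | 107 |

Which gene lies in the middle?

j

The two most frequent reciprocal classes, dw al+ j+ and dw+ al j, are the parental types, so the F1 was dw al+ j+ / dw+ al j.
The two rarest classes, dw al+ j and dw+ al j+, are the double crossovers. Comparing them with the parentals, only the j allele has switched, so j is the middle locus and the order is al – j – dw.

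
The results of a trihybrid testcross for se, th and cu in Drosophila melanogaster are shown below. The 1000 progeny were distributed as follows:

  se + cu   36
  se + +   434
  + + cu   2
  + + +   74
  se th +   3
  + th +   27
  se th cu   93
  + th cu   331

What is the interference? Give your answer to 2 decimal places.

The two most frequent reciprocal classes, + th cu and se + +, are the parental types, so the F1 was + th cu / se + +.
The two rarest classes, + + cu and se th +, are the double crossovers. Comparing them with the parentals, only the th allele has switched, so th is the middle locus and the order is cu – th – se.
cu–th: (63 + 5)/1000 = 0.0680; th–se: (167 + 5)/1000 = 0.1720.
Expected DCO frequency = 0.0680 × 0.1720 ≈ 0.01170; observed = 5/1000 ≈ 0.00500.
Coefficient of coincidence = 0.00500/0.01170 ≈ 0.43; interference = 1 − 0.43 = 0.57.

0.57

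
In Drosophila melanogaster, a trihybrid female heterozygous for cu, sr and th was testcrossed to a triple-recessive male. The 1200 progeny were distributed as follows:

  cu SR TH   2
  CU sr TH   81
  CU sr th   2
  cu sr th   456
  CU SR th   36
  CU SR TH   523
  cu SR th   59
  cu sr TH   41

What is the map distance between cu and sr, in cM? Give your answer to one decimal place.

12.0 cM

The two most frequent reciprocal classes, cu sr th and CU SR TH, are the parental types, so the F1 was cu sr th / CU SR TH.
The two rarest classes, CU sr th and cu SR TH, are the double crossovers. Comparing them with the parentals, only the cu allele has switched, so cu is the middle locus and the order is th – cu – sr.
Crossovers in the cu–sr interval produce the single-crossover classes cu SR th and CU sr TH (59 + 81 = 140) plus the double crossovers (4).
RF(cu–sr) = (140 + 4) / 1200 = 144/1200 = 0.1200 → 12.0 cM.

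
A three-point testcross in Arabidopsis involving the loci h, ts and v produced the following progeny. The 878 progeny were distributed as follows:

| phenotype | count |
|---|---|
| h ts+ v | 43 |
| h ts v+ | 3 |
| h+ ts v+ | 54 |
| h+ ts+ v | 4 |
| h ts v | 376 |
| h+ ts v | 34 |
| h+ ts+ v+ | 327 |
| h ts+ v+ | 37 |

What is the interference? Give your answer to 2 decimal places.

The two most frequent reciprocal classes, h+ ts+ v+ and h ts v, are the parental types, so the F1 was h+ ts+ v+ / h ts v.
The two rarest classes, h+ ts+ v and h ts v+, are the double crossovers. Comparing them with the parentals, only the v allele has switched, so v is the middle locus and the order is h – v – ts.
h–v: (71 + 7)/878 = 0.0888; v–ts: (97 + 7)/878 = 0.1185.
Expected DCO frequency = 0.0888 × 0.1185 ≈ 0.01052; observed = 7/878 ≈ 0.00797.
Coefficient of coincidence = 0.00797/0.01052 ≈ 0.76; interference = 1 − 0.76 = 0.24.

0.24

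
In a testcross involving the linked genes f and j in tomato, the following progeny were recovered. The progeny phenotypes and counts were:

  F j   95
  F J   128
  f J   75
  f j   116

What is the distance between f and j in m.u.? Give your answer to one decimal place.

The two most frequent classes, F J (128) and f j (116), are the parental types, so the F1 was F J / f j.
The recombinant classes are F j and f J: 95 + 75 = 170.
Recombination frequency = 170/414 = 0.4106 ≈ 41.1%, i.e. 41.1 m.u.

41.1 m.u.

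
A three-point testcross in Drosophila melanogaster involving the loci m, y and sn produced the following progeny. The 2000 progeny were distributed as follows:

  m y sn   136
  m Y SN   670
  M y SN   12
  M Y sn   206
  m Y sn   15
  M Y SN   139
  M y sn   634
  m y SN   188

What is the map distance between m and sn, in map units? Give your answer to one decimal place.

15.1 map units

The two most frequent reciprocal classes, M y sn and m Y SN, are the parental types, so the F1 was M y sn / m Y SN.
The two rarest classes, M y SN and m Y sn, are the double crossovers. Comparing them with the parentals, only the sn allele has switched, so sn is the middle locus and the order is y – sn – m.
Crossovers in the sn–m interval produce the single-crossover classes m y sn and M Y SN (136 + 139 = 275) plus the double crossovers (27).
RF(sn–m) = (275 + 27) / 2000 = 302/2000 = 0.1510 → 15.1 map units.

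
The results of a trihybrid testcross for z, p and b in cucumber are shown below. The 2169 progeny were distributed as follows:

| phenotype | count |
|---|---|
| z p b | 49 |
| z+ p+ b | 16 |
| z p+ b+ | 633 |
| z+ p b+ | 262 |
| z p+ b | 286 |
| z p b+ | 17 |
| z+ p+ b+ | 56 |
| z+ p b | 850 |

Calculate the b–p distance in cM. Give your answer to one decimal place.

The two most frequent reciprocal classes, z p+ b+ and z+ p b, are the parental types, so the F1 was z p+ b+ / z+ p b.
The two rarest classes, z p b+ and z+ p+ b, are the double crossovers. Comparing them with the parentals, only the p allele has switched, so p is the middle locus and the order is b – p – z.
Crossovers in the b–p interval produce the single-crossover classes z p+ b and z+ p b+ (286 + 262 = 548) plus the double crossovers (33).
RF(b–p) = (548 + 33) / 2169 = 581/2169 = 0.2679 → 26.8 cM.

26.8 cM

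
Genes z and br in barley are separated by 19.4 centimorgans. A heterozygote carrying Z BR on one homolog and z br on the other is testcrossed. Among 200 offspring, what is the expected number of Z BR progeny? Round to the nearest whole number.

A map distance of 19.4 centimorgans corresponds to a recombination frequency of 0.194.
The F1 is Z BR / z br, so Z BR is a parental gamete class with expected frequency (1 − r)/2 = 0.806/2 = 0.4030.
Expected number = 0.4030 × 200 = 80.60 ≈ 81.

81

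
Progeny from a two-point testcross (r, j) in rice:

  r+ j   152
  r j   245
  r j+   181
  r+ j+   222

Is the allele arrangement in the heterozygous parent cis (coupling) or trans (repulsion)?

cis

The two most frequent classes are r+ j+ (222) and r j (245); these are the parental (non-recombinant) types.
So the F1 carried r+ j+ on one chromosome and r j on the other — the recessive alleles are on the same chromosome (cis / coupling).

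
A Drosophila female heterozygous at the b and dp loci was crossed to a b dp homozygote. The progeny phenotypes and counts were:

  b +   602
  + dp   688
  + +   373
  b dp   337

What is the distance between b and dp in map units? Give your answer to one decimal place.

35.5 map units

The two most frequent classes, + dp (688) and b + (602), are the parental types, so the F1 was + dp / b +.
The recombinant classes are + + and b dp: 373 + 337 = 710.
Recombination frequency = 710/2000 = 0.3550 ≈ 35.5%, i.e. 35.5 map units.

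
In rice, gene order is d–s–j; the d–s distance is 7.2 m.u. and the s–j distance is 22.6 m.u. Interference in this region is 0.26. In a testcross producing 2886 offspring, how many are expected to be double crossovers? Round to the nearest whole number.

Map distances give recombination frequencies of 0.072 and 0.226 for the two intervals.
With interference 0.26 (so coincidence = 0.74), expected double-crossover frequency = 0.072 × 0.226 × 0.74 = 0.01204.
Expected number = 0.01204 × 2886 = 34.75 ≈ 35.

35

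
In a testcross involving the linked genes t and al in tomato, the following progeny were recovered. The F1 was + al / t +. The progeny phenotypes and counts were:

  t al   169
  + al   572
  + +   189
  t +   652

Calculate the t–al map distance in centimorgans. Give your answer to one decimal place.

22.6 centimorgans

The recombinant classes are + + and t al: 189 + 169 = 358.
Recombination frequency = 358/1582 = 0.2263 ≈ 22.6%, i.e. 22.6 centimorgans.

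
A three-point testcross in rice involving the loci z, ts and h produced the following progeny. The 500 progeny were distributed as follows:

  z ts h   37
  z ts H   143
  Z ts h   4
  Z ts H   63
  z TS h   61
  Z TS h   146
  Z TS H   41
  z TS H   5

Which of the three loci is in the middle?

ts

The two most frequent reciprocal classes, z ts H and Z TS h, are the parental types, so the F1 was z ts H / Z TS h.
The two rarest classes, z TS H and Z ts h, are the double crossovers. Comparing them with the parentals, only the ts allele has switched, so ts is the middle locus and the order is z – ts – h.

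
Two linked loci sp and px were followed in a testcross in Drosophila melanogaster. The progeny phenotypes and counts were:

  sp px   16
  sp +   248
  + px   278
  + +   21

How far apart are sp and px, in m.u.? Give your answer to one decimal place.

6.6 m.u.

The two most frequent classes, + px (278) and sp + (248), are the parental types, so the F1 was + px / sp +.
The recombinant classes are + + and sp px: 21 + 16 = 37.
Recombination frequency = 37/563 = 0.0657 ≈ 6.6%, i.e. 6.6 m.u.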